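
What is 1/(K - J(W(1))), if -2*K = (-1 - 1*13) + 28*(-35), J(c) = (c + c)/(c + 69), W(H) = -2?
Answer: 67/33303 ≈ 0.0020118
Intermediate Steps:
J(c) = 2*c/(69 + c) (J(c) = (2*c)/(69 + c) = 2*c/(69 + c))
K = 497 (K = -((-1 - 1*13) + 28*(-35))/2 = -((-1 - 13) - 980)/2 = -(-14 - 980)/2 = -1/2*(-994) = 497)
1/(K - J(W(1))) = 1/(497 - 2*(-2)/(69 - 2)) = 1/(497 - 2*(-2)/67) = 1/(497 - 1*(-4/67)) = 1/(497 + 4/67) = 1/(33303/67) = 67/33303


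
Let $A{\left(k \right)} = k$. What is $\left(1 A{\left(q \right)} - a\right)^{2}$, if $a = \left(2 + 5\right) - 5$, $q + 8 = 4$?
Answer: $36$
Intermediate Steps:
$q = -4$ ($q = -8 + 4 = -4$)
$a = 2$ ($a = 7 - 5 = 2$)
$\left(1 A{\left(q \right)} - a\right)^{2} = \left(1 \left(-4\right) - 2\right)^{2} = \left(-4 - 2\right)^{2} = \left(-6\right)^{2} = 36$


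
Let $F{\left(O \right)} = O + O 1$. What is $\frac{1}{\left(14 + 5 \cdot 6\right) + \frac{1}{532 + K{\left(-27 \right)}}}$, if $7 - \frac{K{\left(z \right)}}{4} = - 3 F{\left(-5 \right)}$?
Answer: $\frac{440}{19361} \approx 0.022726$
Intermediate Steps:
$F{\left(O \right)} = 2 O$ ($F{\left(O \right)} = O + O = 2 O$)
$K{\left(z \right)} = -92$ ($K{\left(z \right)} = 28 - 4 \left(- 3 \cdot 2 \left(-5\right)\right) = 28 - 4 \left(\left(-3\right) \left(-10\right)\right) = 28 - 120 = -92$)
$\frac{1}{\left(14 + 5 \cdot 6\right) + \frac{1}{532 + K{\left(-27 \right)}}} = \frac{1}{\left(14 + 5 \cdot 6\right) + \frac{1}{532 - 92}} = \frac{1}{\left(14 + 30\right) + \frac{1}{440}} = \frac{1}{44 + \frac{1}{440}} = \frac{1}{\frac{19361}{440}} = \frac{440}{19361}$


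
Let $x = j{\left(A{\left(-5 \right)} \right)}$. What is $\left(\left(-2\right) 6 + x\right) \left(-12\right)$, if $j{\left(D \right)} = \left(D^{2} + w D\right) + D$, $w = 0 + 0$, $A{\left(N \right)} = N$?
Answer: $-96$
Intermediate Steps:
$w = 0$
$j{\left(D \right)} = D + D^{2}$ ($j{\left(D \right)} = \left(D^{2} + 0 D\right) + D = \left(D^{2} + 0\right) + D = D^{2} + D = D + D^{2}$)
$x = 20$ ($x = - 5 \left(1 - 5\right) = \left(-5\right) \left(-4\right) = 20$)
$\left(\left(-2\right) 6 + x\right) \left(-12\right) = \left(\left(-2\right) 6 + 20\right) \left(-12\right) = \left(-12 + 20\right) \left(-12\right) = 8 \left(-12\right) = -96$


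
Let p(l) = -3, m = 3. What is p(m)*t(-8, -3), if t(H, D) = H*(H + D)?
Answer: -264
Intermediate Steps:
t(H, D) = H*(D + H)
p(m)*t(-8, -3) = -(-24)*(-3 - 8) = -(-24)*(-11) = -3*88 = -264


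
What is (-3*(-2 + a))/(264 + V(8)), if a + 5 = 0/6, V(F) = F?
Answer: 21/272 ≈ 0.077206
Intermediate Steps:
a = -5 (a = -5 + 0/6 = -5 + 0*(⅙) = -5 + 0 = -5)
(-3*(-2 + a))/(264 + V(8)) = (-3*(-2 - 5))/(264 + 8) = -3*(-7)/272 = 21*(1/272) = 21/272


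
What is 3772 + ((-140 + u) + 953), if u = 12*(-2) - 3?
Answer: 4558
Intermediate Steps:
u = -27 (u = -24 - 3 = -27)
3772 + ((-140 + u) + 953) = 3772 + ((-140 - 27) + 953) = 3772 + (-167 + 953) = 3772 + 786 = 4558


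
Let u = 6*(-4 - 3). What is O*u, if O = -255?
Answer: 10710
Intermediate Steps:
u = -42 (u = 6*(-7) = -42)
O*u = -255*(-42) = 10710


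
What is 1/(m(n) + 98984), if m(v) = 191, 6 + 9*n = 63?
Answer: 1/99175 ≈ 1.0083e-5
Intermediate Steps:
n = 19/3 (n = -⅔ + (⅑)*63 = -⅔ + 7 = 19/3 ≈ 6.3333)
1/(m(n) + 98984) = 1/(191 + 98984) = 1/99175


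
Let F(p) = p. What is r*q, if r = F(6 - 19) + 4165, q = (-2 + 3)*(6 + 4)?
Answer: 41520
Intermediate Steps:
q = 10 (q = 1*10 = 10)
r = 4152 (r = (6 - 19) + 4165 = -13 + 4165 = 4152)
r*q = 4152*10 = 41520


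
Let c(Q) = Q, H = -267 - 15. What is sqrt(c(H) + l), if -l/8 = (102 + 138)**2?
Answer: I*sqrt(461082) ≈ 679.03*I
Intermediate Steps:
H = -282
l = -460800 (l = -8*(102 + 138)**2 = -8*240**2 = -8*57600 = -460800)
sqrt(c(H) + l) = sqrt(-282 - 460800) = sqrt(-461082) = I*sqrt(461082)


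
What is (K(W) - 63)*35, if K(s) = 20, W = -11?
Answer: -1505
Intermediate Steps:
(K(W) - 63)*35 = (20 - 63)*35 = -43*35 = -1505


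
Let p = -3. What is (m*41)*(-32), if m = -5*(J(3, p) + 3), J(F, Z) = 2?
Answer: 32800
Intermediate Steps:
m = -25 (m = -5*(2 + 3) = -5*5 = -25)
(m*41)*(-32) = -25*41*(-32) = -1025*(-32) = 32800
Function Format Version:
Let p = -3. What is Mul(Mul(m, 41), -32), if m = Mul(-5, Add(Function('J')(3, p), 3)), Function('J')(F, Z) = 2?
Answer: 32800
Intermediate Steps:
m = -25 (m = Mul(-5, Add(2, 3)) = Mul(-5, 5) = -25)
Mul(Mul(m, 41), -32) = Mul(Mul(-25, 41), -32) = Mul(-1025, -32) = 32800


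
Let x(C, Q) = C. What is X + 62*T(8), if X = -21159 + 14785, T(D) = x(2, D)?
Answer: -6250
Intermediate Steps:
T(D) = 2
X = -6374
X + 62*T(8) = -6374 + 62*2 = -6374 + 124 = -6250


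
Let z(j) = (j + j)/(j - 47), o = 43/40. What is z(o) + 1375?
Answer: 2525789/1837 ≈ 1375.0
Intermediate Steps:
o = 43/40 (o = 43*(1/40) = 43/40 ≈ 1.0750)
z(j) = 2*j/(-47 + j) (z(j) = (2*j)/(-47 + j) = 2*j/(-47 + j))
z(o) + 1375 = 2*(43/40)/(-47 + 43/40) + 1375 = 2*(43/40)/(-1837/40) + 1375 = 2*(43/40)*(-40/1837) + 1375 = -86/1837 + 1375 = 2525789/1837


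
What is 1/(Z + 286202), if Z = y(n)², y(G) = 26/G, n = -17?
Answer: 289/82713054 ≈ 3.4940e-6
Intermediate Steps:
Z = 676/289 (Z = (26/(-17))² = (26*(-1/17))² = (-26/17)² = 676/289 ≈ 2.3391)
1/(Z + 286202) = 1/(676/289 + 286202) = 1/(82713054/289) = 289/82713054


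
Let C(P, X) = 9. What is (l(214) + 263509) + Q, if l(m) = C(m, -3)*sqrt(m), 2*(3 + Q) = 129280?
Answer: 328146 + 9*sqrt(214) ≈ 3.2828e+5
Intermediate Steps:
Q = 64637 (Q = -3 + (1/2)*129280 = -3 + 64640 = 64637)
l(m) = 9*sqrt(m)
(l(214) + 263509) + Q = (9*sqrt(214) + 263509) + 64637 = (263509 + 9*sqrt(214)) + 64637 = 328146 + 9*sqrt(214)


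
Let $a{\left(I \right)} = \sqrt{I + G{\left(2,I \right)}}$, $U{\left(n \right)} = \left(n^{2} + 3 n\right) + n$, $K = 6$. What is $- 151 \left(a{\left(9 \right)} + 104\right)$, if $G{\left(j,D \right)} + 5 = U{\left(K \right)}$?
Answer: $-16912$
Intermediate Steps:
$U{\left(n \right)} = n^{2} + 4 n$
$G{\left(j,D \right)} = 55$ ($G{\left(j,D \right)} = -5 + 6 \left(4 + 6\right) = -5 + 6 \cdot 10 = -5 + 60 = 55$)
$a{\left(I \right)} = \sqrt{55 + I}$ ($a{\left(I \right)} = \sqrt{I + 55} = \sqrt{55 + I}$)
$- 151 \left(a{\left(9 \right)} + 104\right) = - 151 \left(\sqrt{55 + 9} + 104\right) = - 151 \left(\sqrt{64} + 104\right) = - 151 \left(8 + 104\right) = \left(-151\right) 112 = -16912$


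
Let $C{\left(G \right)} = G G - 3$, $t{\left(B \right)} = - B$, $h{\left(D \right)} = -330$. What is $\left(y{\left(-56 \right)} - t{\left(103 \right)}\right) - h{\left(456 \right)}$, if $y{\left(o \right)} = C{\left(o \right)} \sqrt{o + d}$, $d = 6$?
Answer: $433 + 15665 i \sqrt{2} \approx 433.0 + 22154.0 i$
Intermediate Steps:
$C{\left(G \right)} = -3 + G^{2}$ ($C{\left(G \right)} = G^{2} - 3 = -3 + G^{2}$)
$y{\left(o \right)} = \sqrt{6 + o} \left(-3 + o^{2}\right)$ ($y{\left(o \right)} = \left(-3 + o^{2}\right) \sqrt{o + 6} = \left(-3 + o^{2}\right) \sqrt{6 + o} = \sqrt{6 + o} \left(-3 + o^{2}\right)$)
$\left(y{\left(-56 \right)} - t{\left(103 \right)}\right) - h{\left(456 \right)} = \left(\sqrt{6 - 56} \left(-3 + \left(-56\right)^{2}\right) - \left(-1\right) 103\right) - -330 = \left(\sqrt{-50} \left(-3 + 3136\right) - -103\right) + 330 = \left(5 i \sqrt{2} \cdot 3133 + 103\right) + 330 = \left(15665 i \sqrt{2} + 103\right) + 330 = \left(103 + 15665 i \sqrt{2}\right) + 330 = 433 + 15665 i \sqrt{2}$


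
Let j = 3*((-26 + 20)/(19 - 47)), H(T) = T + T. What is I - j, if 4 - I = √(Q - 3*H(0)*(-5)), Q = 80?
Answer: 47/14 - 4*√5 ≈ -5.5871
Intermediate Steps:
H(T) = 2*T
j = 9/14 (j = 3*(-6/(-28)) = 3*(-6*(-1/28)) = 3*(3/14) = 9/14 ≈ 0.64286)
I = 4 - 4*√5 (I = 4 - √(80 - 6*0*(-5)) = 4 - √(80 - 3*0*(-5)) = 4 - √(80 + 0*(-5)) = 4 - √(80 + 0) = 4 - √80 = 4 - 4*√5 ≈ -4.9443)
I - j = (4 - 4*√5) - 1*9/14 = (4 - 4*√5) - 9/14 = 47/14 - 4*√5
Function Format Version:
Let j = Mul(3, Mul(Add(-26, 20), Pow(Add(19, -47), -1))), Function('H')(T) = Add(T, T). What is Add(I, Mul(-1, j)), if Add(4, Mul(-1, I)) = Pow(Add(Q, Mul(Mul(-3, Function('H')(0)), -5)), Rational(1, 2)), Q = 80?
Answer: Add(Rational(47, 14), Mul(-4, Pow(5, Rational(1, 2)))) ≈ -5.5871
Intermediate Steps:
Function('H')(T) = Mul(2, T)
j = Rational(9, 14) (j = Mul(3, Mul(-6, Pow(-28, -1))) = Mul(3, Mul(-6, Rational(-1, 28))) = Mul(3, Rational(3, 14)) = Rational(9, 14) ≈ 0.64286)
I = Add(4, Mul(-4, Pow(5, Rational(1, 2)))) (I = Add(4, Mul(-1, Pow(Add(80, Mul(Mul(-3, Mul(2, 0)), -5)), Rational(1, 2)))) = Add(4, Mul(-1, Pow(Add(80, Mul(Mul(-3, 0), -5)), Rational(1, 2)))) = Add(4, Mul(-1, Pow(Add(80, Mul(0, -5)), Rational(1, 2)))) = Add(4, Mul(-1, Pow(Add(80, 0), Rational(1, 2)))) = Add(4, Mul(-1, Pow(80, Rational(1, 2)))) = Add(4, Mul(-1, Mul(4, Pow(5, Rational(1, 2))))) = Add(4, Mul(-4, Pow(5, Rational(1, 2)))) ≈ -4.9443)
Add(I, Mul(-1, j)) = Add(Add(4, Mul(-4, Pow(5, Rational(1, 2)))), Mul(-1, Rational(9, 14))) = Add(Add(4, Mul(-4, Pow(5, Rational(1, 2)))), Rational(-9, 14)) = Add(Rational(47, 14), Mul(-4, Pow(5, Rational(1, 2))))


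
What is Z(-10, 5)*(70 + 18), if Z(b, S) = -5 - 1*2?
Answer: -616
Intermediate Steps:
Z(b, S) = -7 (Z(b, S) = -5 - 2 = -7)
Z(-10, 5)*(70 + 18) = -7*(70 + 18) = -7*88 = -616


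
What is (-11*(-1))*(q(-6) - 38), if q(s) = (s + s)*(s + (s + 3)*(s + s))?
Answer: -4378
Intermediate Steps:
q(s) = 2*s*(s + 2*s*(3 + s)) (q(s) = (2*s)*(s + (3 + s)*(2*s)) = (2*s)*(s + 2*s*(3 + s)) = 2*s*(s + 2*s*(3 + s)))
(-11*(-1))*(q(-6) - 38) = (-11*(-1))*((-6)²*(14 + 4*(-6)) - 38) = 11*(36*(14 - 24) - 38) = 11*(36*(-10) - 38) = 11*(-360 - 38) = 11*(-398) = -4378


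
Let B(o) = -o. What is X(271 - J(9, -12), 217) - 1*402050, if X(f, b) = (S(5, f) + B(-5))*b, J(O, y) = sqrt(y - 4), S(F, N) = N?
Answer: -342158 - 868*I ≈ -3.4216e+5 - 868.0*I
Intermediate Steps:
J(O, y) = sqrt(-4 + y)
X(f, b) = b*(5 + f) (X(f, b) = (f - 1*(-5))*b = (f + 5)*b = (5 + f)*b = b*(5 + f))
X(271 - J(9, -12), 217) - 1*402050 = 217*(5 + (271 - sqrt(-4 - 12))) - 1*402050 = 217*(5 + (271 - sqrt(-16))) - 402050 = 217*(5 + (271 - 4*I)) - 402050 = 217*(276 - 4*I) - 402050 = (59892 - 868*I) - 402050 = -342158 - 868*I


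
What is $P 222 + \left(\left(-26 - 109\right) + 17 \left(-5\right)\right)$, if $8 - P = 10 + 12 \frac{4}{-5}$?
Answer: $\frac{7336}{5} \approx 1467.2$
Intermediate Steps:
$P = \frac{38}{5}$ ($P = 8 - \left(10 + 12 \frac{4}{-5}\right) = 8 - \left(10 + 12 \cdot 4 \left(- \frac{1}{5}\right)\right) = 8 - \left(10 + 12 \left(- \frac{4}{5}\right)\right) = 8 - \left(10 - \frac{48}{5}\right) = 8 - \frac{2}{5} = \frac{38}{5} \approx 7.6$)
$P 222 + \left(\left(-26 - 109\right) + 17 \left(-5\right)\right) = \frac{38}{5} \cdot 222 + \left(\left(-26 - 109\right) + 17 \left(-5\right)\right) = \frac{8436}{5} - 220 = \frac{7336}{5}$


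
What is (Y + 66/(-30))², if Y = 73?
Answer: 125316/25 ≈ 5012.6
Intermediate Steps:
(Y + 66/(-30))² = (73 + 66/(-30))² = (73 + 66*(-1/30))² = (73 - 11/5)² = (354/5)² = 125316/25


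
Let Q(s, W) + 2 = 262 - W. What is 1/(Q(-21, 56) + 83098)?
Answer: 1/83302 ≈ 1.2005e-5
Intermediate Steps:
Q(s, W) = 260 - W (Q(s, W) = -2 + (262 - W) = 260 - W)
1/(Q(-21, 56) + 83098) = 1/((260 - 1*56) + 83098) = 1/((260 - 56) + 83098) = 1/(204 + 83098) = 1/83302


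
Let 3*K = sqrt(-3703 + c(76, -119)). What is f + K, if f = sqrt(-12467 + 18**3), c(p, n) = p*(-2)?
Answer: I*(sqrt(6635) + sqrt(3855)/3) ≈ 102.15*I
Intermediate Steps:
c(p, n) = -2*p
K = I*sqrt(3855)/3 (K = sqrt(-3703 - 2*76)/3 = sqrt(-3703 - 152)/3 = sqrt(-3855)/3 = (I*sqrt(3855))/3 = I*sqrt(3855)/3 ≈ 20.696*I)
f = I*sqrt(6635) (f = sqrt(-12467 + 5832) = sqrt(-6635) = I*sqrt(6635) ≈ 81.456*I)
f + K = I*sqrt(6635) + I*sqrt(3855)/3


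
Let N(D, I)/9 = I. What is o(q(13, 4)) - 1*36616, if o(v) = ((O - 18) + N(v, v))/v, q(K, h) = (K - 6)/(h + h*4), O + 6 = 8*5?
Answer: -255929/7 ≈ -36561.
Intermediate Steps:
N(D, I) = 9*I
O = 34 (O = -6 + 8*5 = -6 + 40 = 34)
q(K, h) = (-6 + K)/(5*h) (q(K, h) = (-6 + K)/(h + 4*h) = (-6 + K)/((5*h)) = (-6 + K)*(1/(5*h)) = (-6 + K)/(5*h))
o(v) = (16 + 9*v)/v (o(v) = ((34 - 18) + 9*v)/v = (16 + 9*v)/v)
o(q(13, 4)) - 1*36616 = (9 + 16/(((⅕)*(-6 + 13)/4))) - 1*36616 = (9 + 16/(((⅕)*(¼)*7))) - 36616 = (9 + 16/(7/20)) - 36616 = (9 + 16*(20/7)) - 36616 = (9 + 320/7) - 36616 = 383/7 - 36616 = -255929/7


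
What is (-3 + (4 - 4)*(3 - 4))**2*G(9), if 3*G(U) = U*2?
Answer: 54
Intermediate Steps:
G(U) = 2*U/3 (G(U) = (U*2)/3 = (2*U)/3 = 2*U/3)
(-3 + (4 - 4)*(3 - 4))**2*G(9) = (-3 + (4 - 4)*(3 - 4))**2*((2/3)*9) = (-3 + 0*(-1))**2*6 = (-3 + 0)**2*6 = (-3)**2*6 = 9*6 = 54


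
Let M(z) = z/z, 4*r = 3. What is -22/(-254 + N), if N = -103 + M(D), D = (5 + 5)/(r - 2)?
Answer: 11/178 ≈ 0.061798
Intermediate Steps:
r = 3/4 (r = (1/4)*3 = 3/4 ≈ 0.75000)
D = -8 (D = (5 + 5)/(3/4 - 2) = 10/(-5/4) = 10*(-4/5) = -8)
M(z) = 1
N = -102 (N = -103 + 1 = -102)
-22/(-254 + N) = -22/(-254 - 102) = -22/(-356) = -1/356*(-22) = 11/178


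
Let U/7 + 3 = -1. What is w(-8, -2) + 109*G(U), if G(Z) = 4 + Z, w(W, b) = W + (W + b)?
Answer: -2634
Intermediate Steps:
U = -28 (U = -21 + 7*(-1) = -21 - 7 = -28)
w(W, b) = b + 2*W
w(-8, -2) + 109*G(U) = (-2 + 2*(-8)) + 109*(4 - 28) = (-2 - 16) + 109*(-24) = -18 - 2616 = -2634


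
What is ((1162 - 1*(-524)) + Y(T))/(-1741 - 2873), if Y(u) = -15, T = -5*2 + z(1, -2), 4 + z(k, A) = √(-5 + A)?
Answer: -557/1538 ≈ -0.36216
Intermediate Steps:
z(k, A) = -4 + √(-5 + A)
T = -14 + I*√7 (T = -5*2 + (-4 + √(-5 - 2)) = -10 + (-4 + √(-7)) = -10 + (-4 + I*√7) = -14 + I*√7 ≈ -14.0 + 2.6458*I)
((1162 - 1*(-524)) + Y(T))/(-1741 - 2873) = ((1162 - 1*(-524)) - 15)/(-1741 - 2873) = ((1162 + 524) - 15)/(-4614) = (1686 - 15)*(-1/4614) = 1671*(-1/4614) = -557/1538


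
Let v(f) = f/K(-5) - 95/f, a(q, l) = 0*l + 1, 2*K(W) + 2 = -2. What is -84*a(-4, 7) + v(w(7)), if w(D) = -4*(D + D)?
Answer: -3041/56 ≈ -54.304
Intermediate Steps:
K(W) = -2 (K(W) = -1 + (½)*(-2) = -1 - 1 = -2)
a(q, l) = 1 (a(q, l) = 0 + 1 = 1)
w(D) = -8*D
v(f) = -95/f - f/2 (v(f) = f/(-2) - 95/f = f*(-½) - 95/f = -f/2 - 95/f = -95/f - f/2)
-84*a(-4, 7) + v(w(7)) = -84*1 + (-95/((-8*7)) - (-4)*7) = -84 + (-95/(-56) - ½*(-56)) = -84 + (-95*(-1/56) + 28) = -84 + (95/56 + 28) = -84 + 1663/56 = -3041/56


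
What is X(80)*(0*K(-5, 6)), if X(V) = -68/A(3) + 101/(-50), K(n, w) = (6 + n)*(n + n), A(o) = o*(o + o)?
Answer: 0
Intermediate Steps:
A(o) = 2*o**2 (A(o) = o*(2*o) = 2*o**2)
K(n, w) = 2*n*(6 + n) (K(n, w) = (6 + n)*(2*n) = 2*n*(6 + n))
X(V) = -2609/450 (X(V) = -68/(2*3**2) + 101/(-50) = -68/(2*9) + 101*(-1/50) = -68/18 - 101/50 = -68*1/18 - 101/50 = -34/9 - 101/50 = -2609/450)
X(80)*(0*K(-5, 6)) = -0*2*(-5)*(6 - 5) = -0*2*(-5)*1 = -0*(-10) = -2609/450*0 = 0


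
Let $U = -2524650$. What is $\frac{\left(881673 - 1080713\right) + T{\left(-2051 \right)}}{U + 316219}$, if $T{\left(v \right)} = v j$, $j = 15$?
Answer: $\frac{229805}{2208431} \approx 0.10406$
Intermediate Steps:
$T{\left(v \right)} = 15 v$ ($T{\left(v \right)} = v 15 = 15 v$)
$\frac{\left(881673 - 1080713\right) + T{\left(-2051 \right)}}{U + 316219} = \frac{\left(881673 - 1080713\right) + 15 \left(-2051\right)}{-2524650 + 316219} = \frac{\left(881673 - 1080713\right) - 30765}{-2208431} = \left(-199040 - 30765\right) \left(- \frac{1}{2208431}\right) = \left(-229805\right) \left(- \frac{1}{2208431}\right) = \frac{229805}{2208431}$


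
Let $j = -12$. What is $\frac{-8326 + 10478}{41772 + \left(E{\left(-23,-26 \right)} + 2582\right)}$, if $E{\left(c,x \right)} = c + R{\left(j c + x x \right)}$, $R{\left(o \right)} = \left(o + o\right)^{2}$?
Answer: $\frac{2152}{3669547} \approx 0.00058645$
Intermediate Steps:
$R{\left(o \right)} = 4 o^{2}$ ($R{\left(o \right)} = \left(2 o\right)^{2} = 4 o^{2}$)
$E{\left(c,x \right)} = c + 4 \left(x^{2} - 12 c\right)^{2}$ ($E{\left(c,x \right)} = c + 4 \left(- 12 c + x x\right)^{2} = c + 4 \left(- 12 c + x^{2}\right)^{2} = c + 4 \left(x^{2} - 12 c\right)^{2}$)
$\frac{-8326 + 10478}{41772 + \left(E{\left(-23,-26 \right)} + 2582\right)} = \frac{-8326 + 10478}{41772 - \left(-2559 - 4 \left(\left(-26\right)^{2} - -276\right)^{2}\right)} = \frac{2152}{41772 - \left(-2559 - 4 \left(676 + 276\right)^{2}\right)} = \frac{2152}{41772 + \left(\left(-23 + 4 \cdot 952^{2}\right) + 2582\right)} = \frac{2152}{41772 + \left(\left(-23 + 4 \cdot 906304\right) + 2582\right)} = \frac{2152}{41772 + \left(\left(-23 + 3625216\right) + 2582\right)} = \frac{2152}{41772 + \left(3625193 + 2582\right)} = \frac{2152}{41772 + 3627775} = \frac{2152}{3669547}$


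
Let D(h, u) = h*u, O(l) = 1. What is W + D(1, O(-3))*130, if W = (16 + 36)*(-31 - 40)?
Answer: -3562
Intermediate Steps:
W = -3692 (W = 52*(-71) = -3692)
W + D(1, O(-3))*130 = -3692 + (1*1)*130 = -3692 + 1*130 = -3692 + 130 = -3562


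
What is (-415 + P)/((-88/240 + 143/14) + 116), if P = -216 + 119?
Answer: -26880/6607 ≈ -4.0684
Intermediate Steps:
P = -97
(-415 + P)/((-88/240 + 143/14) + 116) = (-415 - 97)/((-88/240 + 143/14) + 116) = -512/((-88*1/240 + 143*(1/14)) + 116) = -512/((-11/30 + 143/14) + 116) = -512/(1034/105 + 116) = -512/13214/105 = -512*105/13214 = -26880/6607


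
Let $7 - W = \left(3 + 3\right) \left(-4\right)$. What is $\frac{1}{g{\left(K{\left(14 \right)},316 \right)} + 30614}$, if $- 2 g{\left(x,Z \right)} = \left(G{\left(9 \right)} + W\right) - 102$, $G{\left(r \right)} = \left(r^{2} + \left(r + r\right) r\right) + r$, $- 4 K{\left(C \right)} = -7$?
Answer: $\frac{2}{61047} \approx 3.2762 \cdot 10^{-5}$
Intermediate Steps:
$K{\left(C \right)} = \frac{7}{4}$ ($K{\left(C \right)} = \left(- \frac{1}{4}\right) \left(-7\right) = \frac{7}{4}$)
$G{\left(r \right)} = r + 3 r^{2}$ ($G{\left(r \right)} = \left(r^{2} + 2 r r\right) + r = \left(r^{2} + 2 r^{2}\right) + r = 3 r^{2} + r = r + 3 r^{2}$)
$W = 31$ ($W = 7 - \left(3 + 3\right) \left(-4\right) = 7 - 6 \left(-4\right) = 7 - -24 = 7 + 24 = 31$)
$g{\left(x,Z \right)} = - \frac{181}{2}$ ($g{\left(x,Z \right)} = - \frac{\left(9 \left(1 + 3 \cdot 9\right) + 31\right) - 102}{2} = - \frac{\left(9 \left(1 + 27\right) + 31\right) - 102}{2} = - \frac{\left(9 \cdot 28 + 31\right) - 102}{2} = - \frac{\left(252 + 31\right) - 102}{2} = - \frac{283 - 102}{2} = \left(- \frac{1}{2}\right) 181 = - \frac{181}{2}$)
$\frac{1}{g{\left(K{\left(14 \right)},316 \right)} + 30614} = \frac{1}{- \frac{181}{2} + 30614} = \frac{1}{\frac{61047}{2}} = \frac{2}{61047}$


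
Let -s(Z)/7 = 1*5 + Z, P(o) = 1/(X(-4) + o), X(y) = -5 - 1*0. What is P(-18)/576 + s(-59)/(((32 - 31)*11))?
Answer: 5007733/145728 ≈ 34.364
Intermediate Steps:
X(y) = -5 (X(y) = -5 + 0 = -5)
P(o) = 1/(-5 + o)
s(Z) = -35 - 7*Z (s(Z) = -7*(1*5 + Z) = -7*(5 + Z) = -35 - 7*Z)
P(-18)/576 + s(-59)/(((32 - 31)*11)) = 1/(-5 - 18*576) + (-35 - 7*(-59))/(((32 - 31)*11)) = (1/576)/(-23) + (-35 + 413)/((1*11)) = -1/23*1/576 + 378/11 = -1/13248 + 378*(1/11) = -1/13248 + 378/11 = 5007733/145728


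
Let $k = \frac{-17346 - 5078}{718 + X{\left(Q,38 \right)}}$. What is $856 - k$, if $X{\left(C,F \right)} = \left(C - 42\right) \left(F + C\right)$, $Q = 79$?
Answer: $\frac{4342656}{5047} \approx 860.44$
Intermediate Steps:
$X{\left(C,F \right)} = \left(-42 + C\right) \left(C + F\right)$
$k = - \frac{22424}{5047}$ ($k = \frac{-17346 - 5078}{718 + \left(79^{2} - 3318 - 1596 + 79 \cdot 38\right)} = - \frac{22424}{718 + \left(6241 - 3318 - 1596 + 3002\right)} = - \frac{22424}{718 + 4329} = - \frac{22424}{5047} \approx -4.443$)
$856 - k = 856 - - \frac{22424}{5047} = 856 + \frac{22424}{5047} = \frac{4342656}{5047}$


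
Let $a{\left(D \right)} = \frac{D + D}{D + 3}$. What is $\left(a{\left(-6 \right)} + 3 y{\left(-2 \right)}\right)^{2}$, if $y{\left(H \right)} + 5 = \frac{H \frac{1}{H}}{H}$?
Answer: $\frac{625}{4} \approx 156.25$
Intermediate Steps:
$a{\left(D \right)} = \frac{2 D}{3 + D}$
$y{\left(H \right)} = -5 + \frac{1}{H}$ ($y{\left(H \right)} = -5 + \frac{H \frac{1}{H}}{H} = -5 + 1 \frac{1}{H} = -5 + \frac{1}{H}$)
$\left(a{\left(-6 \right)} + 3 y{\left(-2 \right)}\right)^{2} = \left(2 \left(-6\right) \frac{1}{3 - 6} + 3 \left(-5 + \frac{1}{-2}\right)\right)^{2} = \left(2 \left(-6\right) \frac{1}{-3} + 3 \left(-5 - \frac{1}{2}\right)\right)^{2} = \left(2 \left(-6\right) \left(- \frac{1}{3}\right) + 3 \left(- \frac{11}{2}\right)\right)^{2} = \left(4 - \frac{33}{2}\right)^{2} = \left(- \frac{25}{2}\right)^{2} = \frac{625}{4}$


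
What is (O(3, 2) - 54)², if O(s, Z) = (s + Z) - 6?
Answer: 3025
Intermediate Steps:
O(s, Z) = -6 + Z + s (O(s, Z) = (Z + s) - 6 = -6 + Z + s)
(O(3, 2) - 54)² = ((-6 + 2 + 3) - 54)² = (-1 - 54)² = (-55)² = 3025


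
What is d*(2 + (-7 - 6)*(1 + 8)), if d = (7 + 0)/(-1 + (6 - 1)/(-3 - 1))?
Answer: 3220/9 ≈ 357.78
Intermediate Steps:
d = -28/9 (d = 7/(-1 + 5/(-4)) = 7/(-1 + 5*(-¼)) = 7/(-1 - 5/4) = 7/(-9/4) = 7*(-4/9) = -28/9 ≈ -3.1111)
d*(2 + (-7 - 6)*(1 + 8)) = -28*(2 + (-7 - 6)*(1 + 8))/9 = -28*(2 - 13*9)/9 = -28*(2 - 117)/9 = -28/9*(-115) = 3220/9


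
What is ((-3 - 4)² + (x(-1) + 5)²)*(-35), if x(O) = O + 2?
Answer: -2975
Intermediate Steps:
x(O) = 2 + O
((-3 - 4)² + (x(-1) + 5)²)*(-35) = ((-3 - 4)² + ((2 - 1) + 5)²)*(-35) = ((-7)² + (1 + 5)²)*(-35) = (49 + 6²)*(-35) = (49 + 36)*(-35) = 85*(-35) = -2975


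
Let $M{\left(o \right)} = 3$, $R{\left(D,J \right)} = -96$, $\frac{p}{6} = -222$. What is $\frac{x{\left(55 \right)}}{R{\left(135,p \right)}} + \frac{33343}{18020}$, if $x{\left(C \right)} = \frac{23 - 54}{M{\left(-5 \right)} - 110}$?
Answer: $\frac{85485169}{46275360} \approx 1.8473$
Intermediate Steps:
$p = -1332$ ($p = 6 \left(-222\right) = -1332$)
$x{\left(C \right)} = \frac{31}{107}$ ($x{\left(C \right)} = \frac{23 - 54}{3 - 110} = - \frac{31}{-107} = \left(-31\right) \left(- \frac{1}{107}\right) = \frac{31}{107}$)
$\frac{x{\left(55 \right)}}{R{\left(135,p \right)}} + \frac{33343}{18020} = \frac{31}{107 \left(-96\right)} + \frac{33343}{18020} = \frac{31}{107} \left(- \frac{1}{96}\right) + 33343 \cdot \frac{1}{18020} = - \frac{31}{10272} + \frac{33343}{18020} = \frac{85485169}{46275360}$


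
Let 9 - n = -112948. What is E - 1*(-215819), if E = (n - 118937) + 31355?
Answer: 241194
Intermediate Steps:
n = 112957 (n = 9 - 1*(-112948) = 9 + 112948 = 112957)
E = 25375 (E = (112957 - 118937) + 31355 = -5980 + 31355 = 25375)
E - 1*(-215819) = 25375 - 1*(-215819) = 25375 + 215819 = 241194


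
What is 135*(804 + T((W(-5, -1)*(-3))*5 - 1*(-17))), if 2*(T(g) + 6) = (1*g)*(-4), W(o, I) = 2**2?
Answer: 119340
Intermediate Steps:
W(o, I) = 4
T(g) = -6 - 2*g (T(g) = -6 + ((1*g)*(-4))/2 = -6 + (g*(-4))/2 = -6 + (-4*g)/2 = -6 - 2*g)
135*(804 + T((W(-5, -1)*(-3))*5 - 1*(-17))) = 135*(804 + (-6 - 2*((4*(-3))*5 - 1*(-17)))) = 135*(804 + (-6 - 2*(-12*5 + 17))) = 135*(804 + (-6 - 2*(-60 + 17))) = 135*(804 + (-6 - 2*(-43))) = 135*(804 + (-6 + 86)) = 135*(804 + 80) = 135*884 = 119340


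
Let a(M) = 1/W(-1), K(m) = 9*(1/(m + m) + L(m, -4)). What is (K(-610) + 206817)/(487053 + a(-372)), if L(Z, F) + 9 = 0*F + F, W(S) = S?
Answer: 252173991/594203440 ≈ 0.42439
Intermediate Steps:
L(Z, F) = -9 + F (L(Z, F) = -9 + (0*F + F) = -9 + (0 + F) = -9 + F)
K(m) = -117 + 9/(2*m) (K(m) = 9*(1/(m + m) + (-9 - 4)) = 9*(1/(2*m) - 13) = 9*(-13 + 1/(2*m)) = -117 + 9/(2*m))
a(M) = -1 (a(M) = 1/(-1) = -1)
(K(-610) + 206817)/(487053 + a(-372)) = ((-117 + (9/2)/(-610)) + 206817)/(487053 - 1) = ((-117 + (9/2)*(-1/610)) + 206817)/487052 = ((-117 - 9/1220) + 206817)*(1/487052) = (-142749/1220 + 206817)*(1/487052) = (252173991/1220)*(1/487052) = 252173991/594203440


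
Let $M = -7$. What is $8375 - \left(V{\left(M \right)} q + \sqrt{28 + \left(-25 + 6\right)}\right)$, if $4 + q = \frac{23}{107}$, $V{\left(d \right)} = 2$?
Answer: $\frac{896614}{107} \approx 8379.6$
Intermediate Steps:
$q = - \frac{405}{107}$ ($q = -4 + \frac{23}{107} = - \frac{405}{107} \approx -3.785$)
$8375 - \left(V{\left(M \right)} q + \sqrt{28 + \left(-25 + 6\right)}\right) = 8375 - \left(2 \left(- \frac{405}{107}\right) + \sqrt{28 + \left(-25 + 6\right)}\right) = 8375 - \left(- \frac{810}{107} + \sqrt{28 - 19}\right) = 8375 - \left(- \frac{810}{107} + \sqrt{9}\right) = 8375 - \left(- \frac{810}{107} + 3\right) = 8375 - - \frac{489}{107} = 8375 + \frac{489}{107} = \frac{896614}{107}$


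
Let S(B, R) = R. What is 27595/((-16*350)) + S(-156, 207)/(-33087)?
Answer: -60946331/12352480 ≈ -4.9339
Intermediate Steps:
27595/((-16*350)) + S(-156, 207)/(-33087) = 27595/((-16*350)) + 207/(-33087) = 27595/(-5600) + 207*(-1/33087) = 27595*(-1/5600) - 69/11029 = -5519/1120 - 69/11029 = -60946331/12352480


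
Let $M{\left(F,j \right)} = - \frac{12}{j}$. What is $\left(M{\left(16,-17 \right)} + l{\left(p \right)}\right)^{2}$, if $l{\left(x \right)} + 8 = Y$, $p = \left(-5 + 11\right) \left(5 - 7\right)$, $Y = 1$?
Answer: $\frac{11449}{289} \approx 39.616$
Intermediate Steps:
$p = -12$ ($p = 6 \left(-2\right) = -12$)
$l{\left(x \right)} = -7$ ($l{\left(x \right)} = -8 + 1 = -7$)
$\left(M{\left(16,-17 \right)} + l{\left(p \right)}\right)^{2} = \left(- \frac{12}{-17} - 7\right)^{2} = \left(\left(-12\right) \left(- \frac{1}{17}\right) - 7\right)^{2} = \left(\frac{12}{17} - 7\right)^{2} = \left(- \frac{107}{17}\right)^{2} = \frac{11449}{289}$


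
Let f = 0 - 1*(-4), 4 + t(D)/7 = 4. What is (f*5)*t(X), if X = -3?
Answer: 0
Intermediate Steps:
t(D) = 0 (t(D) = -28 + 7*4 = -28 + 28 = 0)
f = 4 (f = 0 + 4 = 4)
(f*5)*t(X) = (4*5)*0 = 20*0 = 0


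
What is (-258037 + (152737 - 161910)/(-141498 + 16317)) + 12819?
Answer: -30696625285/125181 ≈ -2.4522e+5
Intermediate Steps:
(-258037 + (152737 - 161910)/(-141498 + 16317)) + 12819 = (-258037 - 9173/(-125181)) + 12819 = (-258037 - 9173*(-1/125181)) + 12819 = (-258037 + 9173/125181) + 12819 = -32301320524/125181 + 12819 = -30696625285/125181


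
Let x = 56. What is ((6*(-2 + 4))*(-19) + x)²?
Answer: 29584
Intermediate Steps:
((6*(-2 + 4))*(-19) + x)² = ((6*(-2 + 4))*(-19) + 56)² = ((6*2)*(-19) + 56)² = (12*(-19) + 56)² = (-228 + 56)² = (-172)² = 29584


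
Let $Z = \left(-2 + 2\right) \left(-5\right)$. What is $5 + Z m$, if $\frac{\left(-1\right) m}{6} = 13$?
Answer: $5$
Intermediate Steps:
$m = -78$ ($m = \left(-6\right) 13 = -78$)
$Z = 0$ ($Z = 0 \left(-5\right) = 0$)
$5 + Z m = 5 + 0 \left(-78\right) = 5 + 0 = 5$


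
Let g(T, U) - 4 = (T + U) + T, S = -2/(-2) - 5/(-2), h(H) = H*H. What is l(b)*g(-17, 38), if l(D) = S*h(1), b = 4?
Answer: 28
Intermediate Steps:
h(H) = H²
S = 7/2 (S = -2*(-½) - 5*(-½) = 1 + 5/2 = 7/2 ≈ 3.5000)
g(T, U) = 4 + U + 2*T (g(T, U) = 4 + ((T + U) + T) = 4 + (U + 2*T) = 4 + U + 2*T)
l(D) = 7/2 (l(D) = (7/2)*1² = (7/2)*1 = 7/2)
l(b)*g(-17, 38) = 7*(4 + 38 + 2*(-17))/2 = 7*(4 + 38 - 34)/2 = (7/2)*8 = 28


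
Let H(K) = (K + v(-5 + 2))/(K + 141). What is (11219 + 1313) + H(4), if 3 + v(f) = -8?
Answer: 1817133/145 ≈ 12532.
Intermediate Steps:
v(f) = -11 (v(f) = -3 - 8 = -11)
H(K) = (-11 + K)/(141 + K) (H(K) = (K - 11)/(K + 141) = (-11 + K)/(141 + K))
(11219 + 1313) + H(4) = (11219 + 1313) + (-11 + 4)/(141 + 4) = 12532 - 7/145 = 1817133/145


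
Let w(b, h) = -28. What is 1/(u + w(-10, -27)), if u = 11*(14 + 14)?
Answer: 1/280 ≈ 0.0035714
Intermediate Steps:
u = 308 (u = 11*28 = 308)
1/(u + w(-10, -27)) = 1/(308 - 28) = 1/280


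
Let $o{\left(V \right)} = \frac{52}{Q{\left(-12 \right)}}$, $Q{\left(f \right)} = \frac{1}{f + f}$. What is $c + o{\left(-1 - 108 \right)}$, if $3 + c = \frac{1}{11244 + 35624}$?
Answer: $- \frac{58631867}{46868} \approx -1251.0$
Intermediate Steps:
$Q{\left(f \right)} = \frac{1}{2 f}$
$c = - \frac{140603}{46868}$ ($c = -3 + \frac{1}{11244 + 35624} = -3 + \frac{1}{46868} = - \frac{140603}{46868} \approx -3.0$)
$o{\left(V \right)} = -1248$ ($o{\left(V \right)} = \frac{52}{\frac{1}{2} \frac{1}{-12}} = \frac{52}{\frac{1}{2} \left(- \frac{1}{12}\right)} = \frac{52}{- \frac{1}{24}} = 52 \left(-24\right) = -1248$)
$c + o{\left(-1 - 108 \right)} = - \frac{140603}{46868} - 1248 = - \frac{58631867}{46868}$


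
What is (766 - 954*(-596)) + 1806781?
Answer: 2376131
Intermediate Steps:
(766 - 954*(-596)) + 1806781 = (766 + 568584) + 1806781 = 569350 + 1806781 = 2376131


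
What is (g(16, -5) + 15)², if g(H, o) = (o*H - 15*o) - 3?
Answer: 49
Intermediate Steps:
g(H, o) = -3 - 15*o + H*o (g(H, o) = (H*o - 15*o) - 3 = (-15*o + H*o) - 3 = -3 - 15*o + H*o)
(g(16, -5) + 15)² = ((-3 - 15*(-5) + 16*(-5)) + 15)² = ((-3 + 75 - 80) + 15)² = (-8 + 15)² = 7² = 49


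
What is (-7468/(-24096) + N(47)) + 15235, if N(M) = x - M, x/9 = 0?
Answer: 91494379/6024 ≈ 15188.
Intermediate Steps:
x = 0 (x = 9*0 = 0)
N(M) = -M (N(M) = 0 - M = -M)
(-7468/(-24096) + N(47)) + 15235 = (-7468/(-24096) - 1*47) + 15235 = (-7468*(-1/24096) - 47) + 15235 = (1867/6024 - 47) + 15235 = -281261/6024 + 15235 = 91494379/6024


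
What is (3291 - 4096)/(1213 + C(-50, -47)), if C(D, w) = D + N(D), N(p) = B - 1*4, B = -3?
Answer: -805/1156 ≈ -0.69637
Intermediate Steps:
N(p) = -7 (N(p) = -3 - 1*4 = -3 - 4 = -7)
C(D, w) = -7 + D (C(D, w) = D - 7 = -7 + D)
(3291 - 4096)/(1213 + C(-50, -47)) = (3291 - 4096)/(1213 + (-7 - 50)) = -805/(1213 - 57) = -805/1156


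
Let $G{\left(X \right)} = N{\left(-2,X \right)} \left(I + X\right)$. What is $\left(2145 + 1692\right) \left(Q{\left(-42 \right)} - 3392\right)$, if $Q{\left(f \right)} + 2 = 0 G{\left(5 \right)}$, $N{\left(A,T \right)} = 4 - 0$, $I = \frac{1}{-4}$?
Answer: $-13022778$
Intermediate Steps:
$I = - \frac{1}{4} \approx -0.25$
$N{\left(A,T \right)} = 4$ ($N{\left(A,T \right)} = 4 + 0 = 4$)
$G{\left(X \right)} = -1 + 4 X$ ($G{\left(X \right)} = 4 \left(- \frac{1}{4} + X\right) = -1 + 4 X$)
$Q{\left(f \right)} = -2$ ($Q{\left(f \right)} = -2 + 0 \left(-1 + 4 \cdot 5\right) = -2 + 0 \left(-1 + 20\right) = -2 + 0 \cdot 19 = -2 + 0 = -2$)
$\left(2145 + 1692\right) \left(Q{\left(-42 \right)} - 3392\right) = \left(2145 + 1692\right) \left(-2 - 3392\right) = 3837 \left(-3394\right) = -13022778$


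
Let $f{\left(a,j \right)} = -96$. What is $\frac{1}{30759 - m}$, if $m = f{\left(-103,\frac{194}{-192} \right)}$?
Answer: $\frac{1}{30855} \approx 3.241 \cdot 10^{-5}$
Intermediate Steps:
$m = -96$
$\frac{1}{30759 - m} = \frac{1}{30759 - -96} = \frac{1}{30759 + 96} = \frac{1}{30855}$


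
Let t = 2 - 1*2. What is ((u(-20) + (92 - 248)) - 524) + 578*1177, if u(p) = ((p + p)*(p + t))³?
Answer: 512679626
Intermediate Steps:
t = 0 (t = 2 - 2 = 0)
u(p) = 8*p⁶ (u(p) = ((p + p)*(p + 0))³ = ((2*p)*p)³ = (2*p²)³ = 8*p⁶)
((u(-20) + (92 - 248)) - 524) + 578*1177 = ((8*(-20)⁶ + (92 - 248)) - 524) + 578*1177 = ((8*64000000 - 156) - 524) + 680306 = ((512000000 - 156) - 524) + 680306 = (511999844 - 524) + 680306 = 511999320 + 680306 = 512679626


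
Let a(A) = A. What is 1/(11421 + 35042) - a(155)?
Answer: -7201764/46463 ≈ -155.00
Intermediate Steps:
1/(11421 + 35042) - a(155) = 1/(11421 + 35042) - 1*155 = 1/46463 - 155 = -7201764/46463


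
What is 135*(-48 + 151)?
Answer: 13905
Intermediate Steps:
135*(-48 + 151) = 135*103 = 13905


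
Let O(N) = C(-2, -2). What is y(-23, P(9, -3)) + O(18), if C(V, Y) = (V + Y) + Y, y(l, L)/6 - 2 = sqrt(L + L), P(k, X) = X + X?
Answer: 6 + 12*I*sqrt(3) ≈ 6.0 + 20.785*I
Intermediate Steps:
P(k, X) = 2*X
y(l, L) = 12 + 6*sqrt(2)*sqrt(L) (y(l, L) = 12 + 6*sqrt(L + L) = 12 + 6*sqrt(2*L) = 12 + 6*(sqrt(2)*sqrt(L)) = 12 + 6*sqrt(2)*sqrt(L))
C(V, Y) = V + 2*Y
O(N) = -6 (O(N) = -2 + 2*(-2) = -2 - 4 = -6)
y(-23, P(9, -3)) + O(18) = (12 + 6*sqrt(2)*sqrt(2*(-3))) - 6 = (12 + 6*sqrt(2)*sqrt(-6)) - 6 = (12 + 6*sqrt(2)*(I*sqrt(6))) - 6 = (12 + 12*I*sqrt(3)) - 6 = 6 + 12*I*sqrt(3)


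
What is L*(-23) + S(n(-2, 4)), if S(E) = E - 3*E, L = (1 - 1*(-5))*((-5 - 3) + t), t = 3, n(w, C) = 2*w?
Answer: 698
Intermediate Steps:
L = -30 (L = (1 - 1*(-5))*((-5 - 3) + 3) = (1 + 5)*(-8 + 3) = 6*(-5) = -30)
S(E) = -2*E
L*(-23) + S(n(-2, 4)) = -30*(-23) - 4*(-2) = 690 - 2*(-4) = 690 + 8 = 698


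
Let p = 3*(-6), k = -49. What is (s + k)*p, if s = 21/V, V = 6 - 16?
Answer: 4599/5 ≈ 919.80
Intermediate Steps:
V = -10
s = -21/10 (s = 21/(-10) = 21*(-⅒) = -21/10 ≈ -2.1000)
p = -18
(s + k)*p = (-21/10 - 49)*(-18) = -511/10*(-18) = 4599/5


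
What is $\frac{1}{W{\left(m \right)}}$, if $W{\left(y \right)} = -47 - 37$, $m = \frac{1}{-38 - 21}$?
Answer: $- \frac{1}{84} \approx -0.011905$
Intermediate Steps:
$m = - \frac{1}{59}$ ($m = \frac{1}{-59} = - \frac{1}{59} \approx -0.016949$)
$W{\left(y \right)} = -84$ ($W{\left(y \right)} = -47 - 37 = -84$)
$\frac{1}{W{\left(m \right)}} = \frac{1}{-84} = - \frac{1}{84}$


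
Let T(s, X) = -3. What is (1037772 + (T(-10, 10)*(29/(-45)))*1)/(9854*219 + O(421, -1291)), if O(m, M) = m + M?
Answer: 15566609/32357340 ≈ 0.48108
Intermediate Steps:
O(m, M) = M + m
(1037772 + (T(-10, 10)*(29/(-45)))*1)/(9854*219 + O(421, -1291)) = (1037772 - 87/(-45)*1)/(9854*219 + (-1291 + 421)) = (1037772 - 87*(-1)/45*1)/(2158026 - 870) = (1037772 - 3*(-29/45)*1)/2157156 = (1037772 + (29/15)*1)*(1/2157156) = (1037772 + 29/15)*(1/2157156) = (15566609/15)*(1/2157156) = 15566609/32357340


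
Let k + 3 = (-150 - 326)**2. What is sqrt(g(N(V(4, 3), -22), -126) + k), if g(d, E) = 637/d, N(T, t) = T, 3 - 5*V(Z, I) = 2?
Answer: sqrt(229758) ≈ 479.33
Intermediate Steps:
V(Z, I) = 1/5 (V(Z, I) = 3/5 - 1/5*2 = 3/5 - 2/5 = 1/5)
k = 226573 (k = -3 + (-150 - 326)**2 = -3 + (-476)**2 = -3 + 226576 = 226573)
sqrt(g(N(V(4, 3), -22), -126) + k) = sqrt(637/(1/5) + 226573) = sqrt(637*5 + 226573) = sqrt(3185 + 226573) = sqrt(229758)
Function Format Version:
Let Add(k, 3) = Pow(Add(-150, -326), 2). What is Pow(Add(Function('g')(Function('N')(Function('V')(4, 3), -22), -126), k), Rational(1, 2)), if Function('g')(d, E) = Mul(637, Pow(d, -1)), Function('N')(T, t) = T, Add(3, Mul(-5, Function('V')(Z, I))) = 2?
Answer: Pow(229758, Rational(1, 2)) ≈ 479.33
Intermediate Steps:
Function('V')(Z, I) = Rational(1, 5) (Function('V')(Z, I) = Add(Rational(3, 5), Mul(Rational(-1, 5), 2)) = Add(Rational(3, 5), Rational(-2, 5)) = Rational(1, 5))
k = 226573 (k = Add(-3, Pow(Add(-150, -326), 2)) = Add(-3, Pow(-476, 2)) = Add(-3, 226576) = 226573)
Pow(Add(Function('g')(Function('N')(Function('V')(4, 3), -22), -126), k), Rational(1, 2)) = Pow(Add(Mul(637, Pow(Rational(1, 5), -1)), 226573), Rational(1, 2)) = Pow(Add(Mul(637, 5), 226573), Rational(1, 2)) = Pow(Add(3185, 226573), Rational(1, 2)) = Pow(229758, Rational(1, 2))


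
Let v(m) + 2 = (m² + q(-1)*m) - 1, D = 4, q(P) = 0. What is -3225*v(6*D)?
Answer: -1847925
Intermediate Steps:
v(m) = -3 + m² (v(m) = -2 + ((m² + 0*m) - 1) = -2 + ((m² + 0) - 1) = -2 + (m² - 1) = -2 + (-1 + m²) = -3 + m²)
-3225*v(6*D) = -3225*(-3 + (6*4)²) = -3225*(-3 + 24²) = -3225*(-3 + 576) = -3225*573 = -1847925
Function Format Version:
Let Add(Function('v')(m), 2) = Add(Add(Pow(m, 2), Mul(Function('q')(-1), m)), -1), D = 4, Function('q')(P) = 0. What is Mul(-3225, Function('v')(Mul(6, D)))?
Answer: -1847925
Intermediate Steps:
Function('v')(m) = Add(-3, Pow(m, 2)) (Function('v')(m) = Add(-2, Add(Add(Pow(m, 2), Mul(0, m)), -1)) = Add(-2, Add(Add(Pow(m, 2), 0), -1)) = Add(-2, Add(Pow(m, 2), -1)) = Add(-2, Add(-1, Pow(m, 2))) = Add(-3, Pow(m, 2)))
Mul(-3225, Function('v')(Mul(6, D))) = Mul(-3225, Add(-3, Pow(Mul(6, 4), 2))) = Mul(-3225, Add(-3, Pow(24, 2))) = Mul(-3225, Add(-3, 576)) = Mul(-3225, 573) = -1847925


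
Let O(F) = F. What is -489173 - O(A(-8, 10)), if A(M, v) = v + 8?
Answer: -489191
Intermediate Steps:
A(M, v) = 8 + v
-489173 - O(A(-8, 10)) = -489173 - (8 + 10) = -489173 - 1*18 = -489173 - 18 = -489191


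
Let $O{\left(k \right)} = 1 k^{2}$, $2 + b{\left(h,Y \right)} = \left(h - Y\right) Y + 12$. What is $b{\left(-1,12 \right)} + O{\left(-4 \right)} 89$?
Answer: $1278$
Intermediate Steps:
$b{\left(h,Y \right)} = 10 + Y \left(h - Y\right)$ ($b{\left(h,Y \right)} = -2 + \left(\left(h - Y\right) Y + 12\right) = -2 + \left(Y \left(h - Y\right) + 12\right) = -2 + \left(12 + Y \left(h - Y\right)\right) = 10 + Y \left(h - Y\right)$)
$O{\left(k \right)} = k^{2}$
$b{\left(-1,12 \right)} + O{\left(-4 \right)} 89 = \left(10 - 12^{2} + 12 \left(-1\right)\right) + \left(-4\right)^{2} \cdot 89 = \left(10 - 144 - 12\right) + 16 \cdot 89 = \left(10 - 144 - 12\right) + 1424 = -146 + 1424 = 1278$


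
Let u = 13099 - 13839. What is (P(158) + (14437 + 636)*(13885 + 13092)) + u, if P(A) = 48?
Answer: 406623629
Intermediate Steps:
u = -740
(P(158) + (14437 + 636)*(13885 + 13092)) + u = (48 + (14437 + 636)*(13885 + 13092)) - 740 = (48 + 15073*26977) - 740 = (48 + 406624321) - 740 = 406624369 - 740 = 406623629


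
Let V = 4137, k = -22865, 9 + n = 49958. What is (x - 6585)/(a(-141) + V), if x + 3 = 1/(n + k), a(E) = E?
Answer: -178429391/108227664 ≈ -1.6486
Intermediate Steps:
n = 49949 (n = -9 + 49958 = 49949)
x = -81251/27084 (x = -3 + 1/(49949 - 22865) = -3 + 1/27084 = -81251/27084 ≈ -3.0000)
(x - 6585)/(a(-141) + V) = (-81251/27084 - 6585)/(-141 + 4137) = -178429391/27084/3996 = -178429391/27084*1/3996 = -178429391/108227664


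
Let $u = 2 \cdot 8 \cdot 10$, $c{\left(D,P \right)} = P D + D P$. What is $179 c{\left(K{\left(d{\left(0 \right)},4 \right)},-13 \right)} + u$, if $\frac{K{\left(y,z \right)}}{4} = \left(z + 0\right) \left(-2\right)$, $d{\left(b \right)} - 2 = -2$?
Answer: $149088$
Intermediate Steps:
$d{\left(b \right)} = 0$ ($d{\left(b \right)} = 2 - 2 = 0$)
$K{\left(y,z \right)} = - 8 z$ ($K{\left(y,z \right)} = 4 \left(z + 0\right) \left(-2\right) = 4 z \left(-2\right) = 4 \left(- 2 z\right) = - 8 z$)
$c{\left(D,P \right)} = 2 D P$ ($c{\left(D,P \right)} = D P + D P = 2 D P$)
$u = 160$ ($u = 16 \cdot 10 = 160$)
$179 c{\left(K{\left(d{\left(0 \right)},4 \right)},-13 \right)} + u = 179 \cdot 2 \left(\left(-8\right) 4\right) \left(-13\right) + 160 = 179 \cdot 2 \left(-32\right) \left(-13\right) + 160 = 179 \cdot 832 + 160 = 148928 + 160 = 149088$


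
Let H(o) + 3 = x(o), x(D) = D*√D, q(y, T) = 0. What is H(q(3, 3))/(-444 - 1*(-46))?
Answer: 3/398 ≈ 0.0075377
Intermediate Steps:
x(D) = D^(3/2)
H(o) = -3 + o^(3/2)
H(q(3, 3))/(-444 - 1*(-46)) = (-3 + 0^(3/2))/(-444 - 1*(-46)) = (-3 + 0)/(-444 + 46) = -3/(-398) = -3*(-1/398) = 3/398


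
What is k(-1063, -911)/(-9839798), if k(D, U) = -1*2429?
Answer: 2429/9839798 ≈ 0.00024685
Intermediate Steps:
k(D, U) = -2429
k(-1063, -911)/(-9839798) = -2429/(-9839798) = -2429*(-1/9839798) = 2429/9839798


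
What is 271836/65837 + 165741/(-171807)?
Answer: 11930479145/3770419153 ≈ 3.1642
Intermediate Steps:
271836/65837 + 165741/(-171807) = 271836*(1/65837) + 165741*(-1/171807) = 271836/65837 - 55247/57269 = 11930479145/3770419153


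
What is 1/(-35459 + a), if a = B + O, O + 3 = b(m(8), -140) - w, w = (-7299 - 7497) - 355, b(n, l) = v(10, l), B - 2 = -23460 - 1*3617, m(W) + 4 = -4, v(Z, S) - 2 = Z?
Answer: -1/47374 ≈ -2.1109e-5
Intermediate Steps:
v(Z, S) = 2 + Z
m(W) = -8 (m(W) = -4 - 4 = -8)
B = -27075 (B = 2 + (-23460 - 1*3617) = 2 + (-23460 - 3617) = 2 - 27077 = -27075)
b(n, l) = 12 (b(n, l) = 2 + 10 = 12)
w = -15151 (w = -14796 - 355 = -15151)
O = 15160 (O = -3 + (12 - 1*(-15151)) = -3 + (12 + 15151) = -3 + 15163 = 15160)
a = -11915 (a = -27075 + 15160 = -11915)
1/(-35459 + a) = 1/(-35459 - 11915) = 1/(-47374) = -1/47374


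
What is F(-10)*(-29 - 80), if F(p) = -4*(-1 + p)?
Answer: -4796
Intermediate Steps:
F(p) = 4 - 4*p
F(-10)*(-29 - 80) = (4 - 4*(-10))*(-29 - 80) = (4 + 40)*(-109) = 44*(-109) = -4796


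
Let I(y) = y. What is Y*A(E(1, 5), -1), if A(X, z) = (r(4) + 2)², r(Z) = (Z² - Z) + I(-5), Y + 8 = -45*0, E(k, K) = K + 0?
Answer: -648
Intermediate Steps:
E(k, K) = K
Y = -8 (Y = -8 - 45*0 = -8 + 0 = -8)
r(Z) = -5 + Z² - Z (r(Z) = (Z² - Z) - 5 = -5 + Z² - Z)
A(X, z) = 81 (A(X, z) = ((-5 + 4² - 1*4) + 2)² = ((-5 + 16 - 4) + 2)² = (7 + 2)² = 9² = 81)
Y*A(E(1, 5), -1) = -8*81 = -648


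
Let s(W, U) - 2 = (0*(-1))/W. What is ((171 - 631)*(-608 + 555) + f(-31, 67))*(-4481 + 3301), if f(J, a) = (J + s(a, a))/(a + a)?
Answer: -1927465690/67 ≈ -2.8768e+7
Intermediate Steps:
s(W, U) = 2 (s(W, U) = 2 + (0*(-1))/W = 2 + 0/W = 2 + 0 = 2)
f(J, a) = (2 + J)/(2*a) (f(J, a) = (J + 2)/(a + a) = (2 + J)/((2*a)) = (2 + J)*(1/(2*a)) = (2 + J)/(2*a))
((171 - 631)*(-608 + 555) + f(-31, 67))*(-4481 + 3301) = ((171 - 631)*(-608 + 555) + (½)*(2 - 31)/67)*(-4481 + 3301) = (-460*(-53) + (½)*(1/67)*(-29))*(-1180) = (24380 - 29/134)*(-1180) = (3266891/134)*(-1180) = -1927465690/67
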